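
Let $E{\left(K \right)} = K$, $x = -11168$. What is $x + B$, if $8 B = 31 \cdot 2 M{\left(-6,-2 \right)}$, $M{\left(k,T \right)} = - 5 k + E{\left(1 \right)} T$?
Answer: $-10951$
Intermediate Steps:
$M{\left(k,T \right)} = T - 5 k$ ($M{\left(k,T \right)} = - 5 k + 1 T = - 5 k + T = T - 5 k$)
$B = 217$ ($B = \frac{31 \cdot 2 \left(-2 - -30\right)}{8} = \frac{62 \left(-2 + 30\right)}{8} = \frac{62 \cdot 28}{8} = \frac{1}{8} \cdot 1736 = 217$)
$x + B = -11168 + 217 = -10951$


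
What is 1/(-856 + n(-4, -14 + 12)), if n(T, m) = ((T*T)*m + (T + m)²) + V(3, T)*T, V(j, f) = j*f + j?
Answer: -1/816 ≈ -0.0012255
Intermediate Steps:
V(j, f) = j + f*j (V(j, f) = f*j + j = j + f*j)
n(T, m) = (T + m)² + T*(3 + 3*T) + m*T² (n(T, m) = ((T*T)*m + (T + m)²) + (3*(1 + T))*T = (T²*m + (T + m)²) + (3 + 3*T)*T = (m*T² + (T + m)²) + T*(3 + 3*T) = ((T + m)² + m*T²) + T*(3 + 3*T) = (T + m)² + T*(3 + 3*T) + m*T²)
1/(-856 + n(-4, -14 + 12)) = 1/(-856 + ((-4 + (-14 + 12))² + (-14 + 12)*(-4)² + 3*(-4)*(1 - 4))) = 1/(-856 + ((-4 - 2)² - 2*16 + 3*(-4)*(-3))) = 1/(-856 + ((-6)² - 32 + 36)) = 1/(-856 + (36 - 32 + 36)) = 1/(-856 + 40) = 1/(-816) = -1/816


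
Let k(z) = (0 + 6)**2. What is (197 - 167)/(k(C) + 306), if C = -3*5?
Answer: 5/57 ≈ 0.087719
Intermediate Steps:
C = -15
k(z) = 36 (k(z) = 6**2 = 36)
(197 - 167)/(k(C) + 306) = (197 - 167)/(36 + 306) = 30/342 = 30*(1/342) = 5/57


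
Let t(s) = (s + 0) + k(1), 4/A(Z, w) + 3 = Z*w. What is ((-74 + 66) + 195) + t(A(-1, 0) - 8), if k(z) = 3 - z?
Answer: 539/3 ≈ 179.67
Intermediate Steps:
A(Z, w) = 4/(-3 + Z*w)
t(s) = 2 + s (t(s) = (s + 0) + (3 - 1*1) = s + (3 - 1) = s + 2 = 2 + s)
((-74 + 66) + 195) + t(A(-1, 0) - 8) = ((-74 + 66) + 195) + (2 + (4/(-3 - 1*0) - 8)) = (-8 + 195) + (2 + (4/(-3 + 0) - 8)) = 187 + (2 + (4/(-3) - 8)) = 187 + (2 + (4*(-1/3) - 8)) = 187 + (2 + (-4/3 - 8)) = 187 + (2 - 28/3) = 187 - 22/3 = 539/3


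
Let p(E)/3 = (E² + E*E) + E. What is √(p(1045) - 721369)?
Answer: 2*√1458479 ≈ 2415.4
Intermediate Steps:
p(E) = 3*E + 6*E² (p(E) = 3*((E² + E*E) + E) = 3*((E² + E²) + E) = 3*(2*E² + E) = 3*(E + 2*E²) = 3*E + 6*E²)
√(p(1045) - 721369) = √(3*1045*(1 + 2*1045) - 721369) = √(3*1045*(1 + 2090) - 721369) = √(3*1045*2091 - 721369) = √(6555285 - 721369) = √5833916 = 2*√1458479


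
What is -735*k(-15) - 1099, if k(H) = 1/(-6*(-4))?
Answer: -9037/8 ≈ -1129.6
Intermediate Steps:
k(H) = 1/24
-735*k(-15) - 1099 = -735*1/24 - 1099 = -245/8 - 1099 = -9037/8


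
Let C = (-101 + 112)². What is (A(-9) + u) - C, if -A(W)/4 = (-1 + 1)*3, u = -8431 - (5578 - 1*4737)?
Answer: -9393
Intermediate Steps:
u = -9272 (u = -8431 - (5578 - 4737) = -8431 - 1*841 = -8431 - 841 = -9272)
A(W) = 0 (A(W) = -4*(-1 + 1)*3 = -0*3 = -4*0 = 0)
C = 121 (C = 11² = 121)
(A(-9) + u) - C = (0 - 9272) - 1*121 = -9272 - 121 = -9393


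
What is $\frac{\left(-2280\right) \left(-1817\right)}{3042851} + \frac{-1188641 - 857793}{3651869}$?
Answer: $\frac{684755621162}{854776402963} \approx 0.80109$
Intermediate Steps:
$\frac{\left(-2280\right) \left(-1817\right)}{3042851} + \frac{-1188641 - 857793}{3651869} = 4142760 \cdot \frac{1}{3042851} + \left(-1188641 - 857793\right) \frac{1}{3651869} = \frac{4142760}{3042851} - \frac{157418}{280913} = \frac{684755621162}{854776402963}$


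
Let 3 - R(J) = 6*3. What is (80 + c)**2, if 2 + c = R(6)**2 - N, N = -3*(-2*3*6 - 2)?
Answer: 35721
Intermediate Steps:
R(J) = -15 (R(J) = 3 - 6*3 = 3 - 1*18 = 3 - 18 = -15)
N = 114 (N = -3*(-6*6 - 2) = -3*(-36 - 2) = -3*(-38) = 114)
c = 109 (c = -2 + ((-15)**2 - 1*114) = -2 + (225 - 114) = -2 + 111 = 109)
(80 + c)**2 = (80 + 109)**2 = 189**2 = 35721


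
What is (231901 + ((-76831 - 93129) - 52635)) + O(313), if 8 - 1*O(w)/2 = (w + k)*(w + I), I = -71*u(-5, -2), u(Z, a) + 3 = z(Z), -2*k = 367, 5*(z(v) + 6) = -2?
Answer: -1223008/5 ≈ -2.4460e+5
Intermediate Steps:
z(v) = -32/5 (z(v) = -6 + (⅕)*(-2) = -6 - ⅖ = -32/5)
k = -367/2 (k = -½*367 = -367/2 ≈ -183.50)
u(Z, a) = -47/5 (u(Z, a) = -3 - 32/5 = -47/5)
I = 3337/5 (I = -71*(-47/5) = 3337/5 ≈ 667.40)
O(w) = 16 - 2*(-367/2 + w)*(3337/5 + w) (O(w) = 16 - 2*(w - 367/2)*(w + 3337/5) = 16 - 2*(-367/2 + w)*(3337/5 + w))
(231901 + ((-76831 - 93129) - 52635)) + O(313) = (231901 + ((-76831 - 93129) - 52635)) + (1224759/5 - 2*313² - 4839/5*313) = (231901 + (-169960 - 52635)) + (1224759/5 - 2*97969 - 1514607/5) = (231901 - 222595) + (1224759/5 - 195938 - 1514607/5) = 9306 - 1269538/5 = -1223008/5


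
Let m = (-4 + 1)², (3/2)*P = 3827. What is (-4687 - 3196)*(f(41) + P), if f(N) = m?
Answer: -60549323/3 ≈ -2.0183e+7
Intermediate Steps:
P = 7654/3 (P = (⅔)*3827 = 7654/3 ≈ 2551.3)
m = 9 (m = (-3)² = 9)
f(N) = 9
(-4687 - 3196)*(f(41) + P) = (-4687 - 3196)*(9 + 7654/3) = -7883*7681/3 = -60549323/3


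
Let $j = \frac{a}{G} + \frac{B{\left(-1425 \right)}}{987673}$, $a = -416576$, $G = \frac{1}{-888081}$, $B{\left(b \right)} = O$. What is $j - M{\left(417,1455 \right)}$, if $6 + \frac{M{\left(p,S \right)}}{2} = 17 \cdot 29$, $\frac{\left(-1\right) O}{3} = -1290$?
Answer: $\frac{365392816219713856}{987673} \approx 3.6995 \cdot 10^{11}$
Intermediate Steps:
$O = 3870$ ($O = \left(-3\right) \left(-1290\right) = 3870$)
$B{\left(b \right)} = 3870$
$G = - \frac{1}{888081} \approx -1.126 \cdot 10^{-6}$
$M{\left(p,S \right)} = 974$ ($M{\left(p,S \right)} = -12 + 2 \cdot 17 \cdot 29 = -12 + 2 \cdot 493 = -12 + 986 = 974$)
$j = \frac{365392817181707358}{987673}$ ($j = - \frac{416576}{- \frac{1}{888081}} + \frac{3870}{987673} = \left(-416576\right) \left(-888081\right) + 3870 \cdot \frac{1}{987673} = 369953230656 + \frac{3870}{987673} = \frac{365392817181707358}{987673} \approx 3.6995 \cdot 10^{11}$)
$j - M{\left(417,1455 \right)} = \frac{365392817181707358}{987673} - 974 = \frac{365392816219713856}{987673}$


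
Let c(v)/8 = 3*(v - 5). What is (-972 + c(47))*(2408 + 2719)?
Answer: 184572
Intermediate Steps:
c(v) = -120 + 24*v (c(v) = 8*(3*(v - 5)) = 8*(3*(-5 + v)) = 8*(-15 + 3*v) = -120 + 24*v)
(-972 + c(47))*(2408 + 2719) = (-972 + (-120 + 24*47))*(2408 + 2719) = (-972 + (-120 + 1128))*5127 = (-972 + 1008)*5127 = 36*5127 = 184572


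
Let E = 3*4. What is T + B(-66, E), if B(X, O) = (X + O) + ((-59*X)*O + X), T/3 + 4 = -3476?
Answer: 36168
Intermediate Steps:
T = -10440 (T = -12 + 3*(-3476) = -12 - 10428 = -10440)
E = 12
B(X, O) = O + 2*X - 59*O*X (B(X, O) = (O + X) + (-59*O*X + X) = (O + X) + (X - 59*O*X) = O + 2*X - 59*O*X)
T + B(-66, E) = -10440 + (12 + 2*(-66) - 59*12*(-66)) = -10440 + (12 - 132 + 46728) = -10440 + 46608 = 36168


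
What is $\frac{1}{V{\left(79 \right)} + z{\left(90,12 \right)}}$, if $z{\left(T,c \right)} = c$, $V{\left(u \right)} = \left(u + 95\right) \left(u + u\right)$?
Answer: $\frac{1}{27504} \approx 3.6358 \cdot 10^{-5}$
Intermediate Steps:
$V{\left(u \right)} = 2 u \left(95 + u\right)$ ($V{\left(u \right)} = \left(95 + u\right) 2 u = 2 u \left(95 + u\right)$)
$\frac{1}{V{\left(79 \right)} + z{\left(90,12 \right)}} = \frac{1}{2 \cdot 79 \left(95 + 79\right) + 12} = \frac{1}{2 \cdot 79 \cdot 174 + 12} = \frac{1}{27492 + 12} = \frac{1}{27504}$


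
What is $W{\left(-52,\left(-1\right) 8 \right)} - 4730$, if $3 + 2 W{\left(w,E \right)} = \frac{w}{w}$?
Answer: $-4731$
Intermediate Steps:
$W{\left(w,E \right)} = -1$ ($W{\left(w,E \right)} = - \frac{3}{2} + \frac{w \frac{1}{w}}{2} = - \frac{3}{2} + \frac{1}{2} \cdot 1 = - \frac{3}{2} + \frac{1}{2} = -1$)
$W{\left(-52,\left(-1\right) 8 \right)} - 4730 = -1 - 4730 = -4731$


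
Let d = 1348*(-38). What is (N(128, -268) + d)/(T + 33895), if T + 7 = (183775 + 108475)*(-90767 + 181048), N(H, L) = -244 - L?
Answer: -25600/13192328069 ≈ -1.9405e-6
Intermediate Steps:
d = -51224
T = 26384622243 (T = -7 + (183775 + 108475)*(-90767 + 181048) = -7 + 292250*90281 = -7 + 26384622250 = 26384622243)
(N(128, -268) + d)/(T + 33895) = ((-244 - 1*(-268)) - 51224)/(26384622243 + 33895) = ((-244 + 268) - 51224)/26384656138 = (24 - 51224)*(1/26384656138) = -51200*1/26384656138 = -25600/13192328069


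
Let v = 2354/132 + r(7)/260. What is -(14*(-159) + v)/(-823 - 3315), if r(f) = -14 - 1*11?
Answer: -344489/645528 ≈ -0.53365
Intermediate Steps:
r(f) = -25 (r(f) = -14 - 11 = -25)
v = 2767/156 (v = 2354/132 - 25/260 = 2354*(1/132) - 25*1/260 = 107/6 - 5/52 = 2767/156 ≈ 17.737)
-(14*(-159) + v)/(-823 - 3315) = -(14*(-159) + 2767/156)/(-823 - 3315) = -(-2226 + 2767/156)/(-4138) = -(-344489)*(-1)/(156*4138) = -1*344489/645528 = -344489/645528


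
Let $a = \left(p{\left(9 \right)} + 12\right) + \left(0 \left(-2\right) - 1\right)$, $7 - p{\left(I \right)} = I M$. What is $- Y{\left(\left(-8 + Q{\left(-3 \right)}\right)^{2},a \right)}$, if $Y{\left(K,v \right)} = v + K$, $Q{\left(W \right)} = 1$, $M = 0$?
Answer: $-67$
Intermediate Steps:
$p{\left(I \right)} = 7$ ($p{\left(I \right)} = 7 - I 0 = 7 - 0 = 7 + 0 = 7$)
$a = 18$ ($a = \left(7 + 12\right) + \left(0 \left(-2\right) - 1\right) = 19 + \left(0 - 1\right) = 19 - 1 = 18$)
$Y{\left(K,v \right)} = K + v$
$- Y{\left(\left(-8 + Q{\left(-3 \right)}\right)^{2},a \right)} = - (\left(-8 + 1\right)^{2} + 18) = - (\left(-7\right)^{2} + 18) = - (49 + 18) = \left(-1\right) 67 = -67$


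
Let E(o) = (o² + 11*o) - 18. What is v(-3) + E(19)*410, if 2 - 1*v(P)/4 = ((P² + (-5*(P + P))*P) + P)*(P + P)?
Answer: 224312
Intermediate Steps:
E(o) = -18 + o² + 11*o
v(P) = 8 - 8*P*(P - 9*P²) (v(P) = 8 - 4*((P² + (-5*(P + P))*P) + P)*(P + P) = 8 - 4*((P² + (-10*P)*P) + P)*2*P = 8 - 4*((P² - 10*P²) + P)*2*P = 8 - 4*(-9*P² + P)*2*P = 8 - 4*(P - 9*P²)*2*P = 8 - 8*P*(P - 9*P²))
v(-3) + E(19)*410 = (8 - 8*(-3)² + 72*(-3)³) + (-18 + 19² + 11*19)*410 = (8 - 8*9 + 72*(-27)) + (-18 + 361 + 209)*410 = (8 - 72 - 1944) + 552*410 = -2008 + 226320 = 224312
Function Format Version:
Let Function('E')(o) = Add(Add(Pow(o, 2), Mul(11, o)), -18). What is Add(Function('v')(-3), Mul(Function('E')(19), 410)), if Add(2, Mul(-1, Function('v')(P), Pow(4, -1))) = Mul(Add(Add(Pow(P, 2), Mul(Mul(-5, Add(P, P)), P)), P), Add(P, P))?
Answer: 224312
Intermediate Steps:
Function('E')(o) = Add(-18, Pow(o, 2), Mul(11, o))
Function('v')(P) = Add(8, Mul(-8, P, Add(P, Mul(-9, Pow(P, 2))))) (Function('v')(P) = Add(8, Mul(-4, Mul(Add(Add(Pow(P, 2), Mul(Mul(-5, Add(P, P)), P)), P), Add(P, P)))) = Add(8, Mul(-4, Mul(Add(Add(Pow(P, 2), Mul(Mul(-5, Mul(2, P)), P)), P), Mul(2, P)))) = Add(8, Mul(-4, Mul(Add(Add(Pow(P, 2), Mul(Mul(-10, P), P)), P), Mul(2, P)))) = Add(8, Mul(-4, Mul(Add(Add(Pow(P, 2), Mul(-10, Pow(P, 2))), P), Mul(2, P)))) = Add(8, Mul(-4, Mul(Add(Mul(-9, Pow(P, 2)), P), Mul(2, P)))) = Add(8, Mul(-4, Mul(Add(P, Mul(-9, Pow(P, 2))), Mul(2, P)))) = Add(8, Mul(-4, Mul(2, P, Add(P, Mul(-9, Pow(P, 2)))))) = Add(8, Mul(-8, P, Add(P, Mul(-9, Pow(P, 2))))))
Add(Function('v')(-3), Mul(Function('E')(19), 410)) = Add(Add(8, Mul(-8, Pow(-3, 2)), Mul(72, Pow(-3, 3))), Mul(Add(-18, Pow(19, 2), Mul(11, 19)), 410)) = Add(Add(8, Mul(-8, 9), Mul(72, -27)), Mul(Add(-18, 361, 209), 410)) = Add(Add(8, -72, -1944), Mul(552, 410)) = Add(-2008, 226320) = 224312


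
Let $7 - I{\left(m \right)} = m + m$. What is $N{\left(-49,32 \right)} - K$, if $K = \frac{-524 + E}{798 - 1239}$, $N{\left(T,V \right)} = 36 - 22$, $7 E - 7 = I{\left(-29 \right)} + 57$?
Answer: $\frac{39679}{3087} \approx 12.854$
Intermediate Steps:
$I{\left(m \right)} = 7 - 2 m$ ($I{\left(m \right)} = 7 - \left(m + m\right) = 7 - 2 m$)
$E = \frac{129}{7}$ ($E = 1 + \frac{\left(7 - -58\right) + 57}{7} = 1 + \frac{\left(7 + 58\right) + 57}{7} = 1 + \frac{65 + 57}{7} = 1 + \frac{1}{7} \cdot 122 = 1 + \frac{122}{7} = \frac{129}{7} \approx 18.429$)
$N{\left(T,V \right)} = 14$
$K = \frac{3539}{3087}$ ($K = \frac{-524 + \frac{129}{7}}{798 - 1239} = - \frac{3539}{7 \left(-441\right)} = \left(- \frac{3539}{7}\right) \left(- \frac{1}{441}\right) = \frac{3539}{3087} \approx 1.1464$)
$N{\left(-49,32 \right)} - K = 14 - \frac{3539}{3087} = \frac{39679}{3087}$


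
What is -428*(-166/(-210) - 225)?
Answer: 10075976/105 ≈ 95962.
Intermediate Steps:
-428*(-166/(-210) - 225) = -428*(-166*(-1/210) - 225) = -428*(83/105 - 225) = -428*(-23542/105) = 10075976/105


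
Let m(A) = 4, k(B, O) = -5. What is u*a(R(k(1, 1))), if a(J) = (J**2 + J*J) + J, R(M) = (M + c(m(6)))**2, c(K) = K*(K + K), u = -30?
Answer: -31908330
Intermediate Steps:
c(K) = 2*K**2 (c(K) = K*(2*K) = 2*K**2)
R(M) = (32 + M)**2 (R(M) = (M + 2*4**2)**2 = (M + 2*16)**2 = (M + 32)**2 = (32 + M)**2)
a(J) = J + 2*J**2 (a(J) = (J**2 + J**2) + J = 2*J**2 + J = J + 2*J**2)
u*a(R(k(1, 1))) = -30*(32 - 5)**2*(1 + 2*(32 - 5)**2) = -30*27**2*(1 + 2*27**2) = -21870*(1 + 2*729) = -21870*(1 + 1458) = -21870*1459 = -30*1063611 = -31908330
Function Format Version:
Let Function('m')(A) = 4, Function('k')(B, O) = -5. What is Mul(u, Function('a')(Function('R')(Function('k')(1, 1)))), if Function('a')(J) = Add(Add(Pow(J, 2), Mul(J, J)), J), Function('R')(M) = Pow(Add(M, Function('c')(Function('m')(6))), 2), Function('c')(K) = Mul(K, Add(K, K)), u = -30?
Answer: -31908330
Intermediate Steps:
Function('c')(K) = Mul(2, Pow(K, 2)) (Function('c')(K) = Mul(K, Mul(2, K)) = Mul(2, Pow(K, 2)))
Function('R')(M) = Pow(Add(32, M), 2) (Function('R')(M) = Pow(Add(M, Mul(2, Pow(4, 2))), 2) = Pow(Add(M, Mul(2, 16)), 2) = Pow(Add(M, 32), 2) = Pow(Add(32, M), 2))
Function('a')(J) = Add(J, Mul(2, Pow(J, 2))) (Function('a')(J) = Add(Add(Pow(J, 2), Pow(J, 2)), J) = Add(Mul(2, Pow(J, 2)), J) = Add(J, Mul(2, Pow(J, 2))))
Mul(u, Function('a')(Function('R')(Function('k')(1, 1)))) = Mul(-30, Mul(Pow(Add(32, -5), 2), Add(1, Mul(2, Pow(Add(32, -5), 2))))) = Mul(-30, Mul(Pow(27, 2), Add(1, Mul(2, Pow(27, 2))))) = Mul(-30, Mul(729, Add(1, Mul(2, 729)))) = Mul(-30, Mul(729, Add(1, 1458))) = Mul(-30, Mul(729, 1459)) = Mul(-30, 1063611) = -31908330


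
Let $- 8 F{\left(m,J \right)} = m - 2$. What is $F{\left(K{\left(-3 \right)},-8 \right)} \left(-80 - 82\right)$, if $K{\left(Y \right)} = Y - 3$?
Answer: $-162$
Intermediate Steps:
$K{\left(Y \right)} = -3 + Y$
$F{\left(m,J \right)} = \frac{1}{4} - \frac{m}{8}$ ($F{\left(m,J \right)} = - \frac{m - 2}{8} = - \frac{-2 + m}{8} = \frac{1}{4} - \frac{m}{8}$)
$F{\left(K{\left(-3 \right)},-8 \right)} \left(-80 - 82\right) = \left(\frac{1}{4} - \frac{-3 - 3}{8}\right) \left(-80 - 82\right) = \left(\frac{1}{4} - - \frac{3}{4}\right) \left(-162\right) = \left(\frac{1}{4} + \frac{3}{4}\right) \left(-162\right) = 1 \left(-162\right) = -162$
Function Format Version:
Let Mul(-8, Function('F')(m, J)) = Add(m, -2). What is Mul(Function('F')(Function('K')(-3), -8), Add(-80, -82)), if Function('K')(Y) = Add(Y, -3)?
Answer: -162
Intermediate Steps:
Function('K')(Y) = Add(-3, Y)
Function('F')(m, J) = Add(Rational(1, 4), Mul(Rational(-1, 8), m)) (Function('F')(m, J) = Mul(Rational(-1, 8), Add(m, -2)) = Mul(Rational(-1, 8), Add(-2, m)) = Add(Rational(1, 4), Mul(Rational(-1, 8), m)))
Mul(Function('F')(Function('K')(-3), -8), Add(-80, -82)) = Mul(Add(Rational(1, 4), Mul(Rational(-1, 8), Add(-3, -3))), Add(-80, -82)) = Mul(Add(Rational(1, 4), Mul(Rational(-1, 8), -6)), -162) = Mul(Add(Rational(1, 4), Rational(3, 4)), -162) = Mul(1, -162) = -162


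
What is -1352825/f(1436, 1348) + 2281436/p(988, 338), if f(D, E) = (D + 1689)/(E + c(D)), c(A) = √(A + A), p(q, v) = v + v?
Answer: -12256295881/21125 - 108226*√718/125 ≈ -6.0338e+5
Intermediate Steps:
p(q, v) = 2*v
c(A) = √2*√A (c(A) = √(2*A) = √2*√A)
f(D, E) = (1689 + D)/(E + √2*√D) (f(D, E) = (D + 1689)/(E + √2*√D) = (1689 + D)/(E + √2*√D))
-1352825/f(1436, 1348) + 2281436/p(988, 338) = -1352825*(1348 + √2*√1436)/(1689 + 1436) + 2281436/((2*338)) = -(72944324/125 + 108226*√718/125) + 2281436/676 = -(72944324/125 + 108226*√718/125) + 2281436*(1/676) = -(72944324/125 + 108226*√718/125) + 570359/169 = -1352825*(1348/3125 + 2*√718/3125) + 570359/169 = (-72944324/125 - 108226*√718/125) + 570359/169 = -12256295881/21125 - 108226*√718/125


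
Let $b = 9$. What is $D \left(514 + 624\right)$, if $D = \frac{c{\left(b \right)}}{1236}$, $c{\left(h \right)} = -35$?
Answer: $- \frac{19915}{618} \approx -32.225$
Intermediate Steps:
$D = - \frac{35}{1236} \approx -0.028317$
$D \left(514 + 624\right) = - \frac{35 \left(514 + 624\right)}{1236} = \left(- \frac{35}{1236}\right) 1138 = - \frac{19915}{618}$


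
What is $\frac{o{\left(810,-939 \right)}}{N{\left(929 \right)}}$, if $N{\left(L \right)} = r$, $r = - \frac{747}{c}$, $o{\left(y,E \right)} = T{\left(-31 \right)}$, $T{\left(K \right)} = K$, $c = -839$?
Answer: $- \frac{26009}{747} \approx -34.818$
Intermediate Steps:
$o{\left(y,E \right)} = -31$
$r = \frac{747}{839}$ ($r = - \frac{747}{-839} = \left(-747\right) \left(- \frac{1}{839}\right) = \frac{747}{839} \approx 0.89035$)
$N{\left(L \right)} = \frac{747}{839}$
$\frac{o{\left(810,-939 \right)}}{N{\left(929 \right)}} = - \frac{31}{\frac{747}{839}} = \left(-31\right) \frac{839}{747} = - \frac{26009}{747}$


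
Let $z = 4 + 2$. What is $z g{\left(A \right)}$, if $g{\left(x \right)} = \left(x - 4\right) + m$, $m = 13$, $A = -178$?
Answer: $-1014$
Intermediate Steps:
$z = 6$
$g{\left(x \right)} = 9 + x$ ($g{\left(x \right)} = \left(x - 4\right) + 13 = \left(-4 + x\right) + 13 = 9 + x$)
$z g{\left(A \right)} = 6 \left(9 - 178\right) = 6 \left(-169\right) = -1014$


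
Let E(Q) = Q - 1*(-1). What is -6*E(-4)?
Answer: 18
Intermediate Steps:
E(Q) = 1 + Q (E(Q) = Q + 1 = 1 + Q)
-6*E(-4) = -6*(1 - 4) = -6*(-3) = 18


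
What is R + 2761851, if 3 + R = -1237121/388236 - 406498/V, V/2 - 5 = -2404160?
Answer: 286427718536974761/103708835620 ≈ 2.7618e+6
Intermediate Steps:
V = -4808310 (V = 10 + 2*(-2404160) = 10 - 4808320 = -4808310)
R = -632828957859/103708835620 (R = -3 + (-1237121/388236 - 406498/(-4808310)) = -3 + (-1237121*1/388236 - 406498*(-1/4808310)) = -3 + (-1237121/388236 + 203249/2404155) = -3 - 321702450999/103708835620 = -632828957859/103708835620 ≈ -6.1020)
R + 2761851 = -632828957859/103708835620 + 2761851 = 286427718536974761/103708835620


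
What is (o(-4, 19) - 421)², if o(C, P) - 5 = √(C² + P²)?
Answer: (416 - √377)² ≈ 1.5728e+5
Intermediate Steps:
o(C, P) = 5 + √(C² + P²)
(o(-4, 19) - 421)² = ((5 + √((-4)² + 19²)) - 421)² = ((5 + √(16 + 361)) - 421)² = ((5 + √377) - 421)² = (-416 + √377)²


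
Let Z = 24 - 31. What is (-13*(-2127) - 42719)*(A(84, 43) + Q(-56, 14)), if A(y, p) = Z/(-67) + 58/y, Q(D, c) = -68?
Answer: 1424792410/1407 ≈ 1.0126e+6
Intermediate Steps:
Z = -7
A(y, p) = 7/67 + 58/y (A(y, p) = -7/(-67) + 58/y = -7*(-1/67) + 58/y = 7/67 + 58/y)
(-13*(-2127) - 42719)*(A(84, 43) + Q(-56, 14)) = (-13*(-2127) - 42719)*((7/67 + 58/84) - 68) = (27651 - 42719)*((7/67 + 58*(1/84)) - 68) = -15068*((7/67 + 29/42) - 68) = -15068*(2237/2814 - 68) = -15068*(-189115/2814) = 1424792410/1407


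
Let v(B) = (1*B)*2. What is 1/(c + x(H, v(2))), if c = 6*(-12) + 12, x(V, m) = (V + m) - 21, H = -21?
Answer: -1/98 ≈ -0.010204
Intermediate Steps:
v(B) = 2*B (v(B) = B*2 = 2*B)
x(V, m) = -21 + V + m
c = -60 (c = -72 + 12 = -60)
1/(c + x(H, v(2))) = 1/(-60 + (-21 - 21 + 2*2)) = 1/(-60 + (-21 - 21 + 4)) = 1/(-60 - 38) = 1/(-98) = -1/98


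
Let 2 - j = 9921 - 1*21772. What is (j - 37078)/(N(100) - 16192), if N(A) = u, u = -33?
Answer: 1009/649 ≈ 1.5547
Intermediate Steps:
N(A) = -33
j = 11853 (j = 2 - (9921 - 1*21772) = 2 - (9921 - 21772) = 2 - 1*(-11851) = 2 + 11851 = 11853)
(j - 37078)/(N(100) - 16192) = (11853 - 37078)/(-33 - 16192) = -25225/(-16225) = -25225*(-1/16225) = 1009/649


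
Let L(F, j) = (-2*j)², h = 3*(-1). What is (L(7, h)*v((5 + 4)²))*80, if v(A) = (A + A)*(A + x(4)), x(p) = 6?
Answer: 40590720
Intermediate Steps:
v(A) = 2*A*(6 + A) (v(A) = (A + A)*(A + 6) = (2*A)*(6 + A) = 2*A*(6 + A))
h = -3
L(F, j) = 4*j²
(L(7, h)*v((5 + 4)²))*80 = ((4*(-3)²)*(2*(5 + 4)²*(6 + (5 + 4)²)))*80 = ((4*9)*(2*9²*(6 + 9²)))*80 = (36*(2*81*(6 + 81)))*80 = (36*(2*81*87))*80 = (36*14094)*80 = 507384*80 = 40590720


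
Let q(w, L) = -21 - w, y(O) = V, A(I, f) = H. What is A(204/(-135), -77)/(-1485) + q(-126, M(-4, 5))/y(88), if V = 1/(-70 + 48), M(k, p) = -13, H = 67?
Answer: -3430417/1485 ≈ -2310.0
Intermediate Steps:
A(I, f) = 67
V = -1/22 (V = 1/(-22) = -1/22 ≈ -0.045455)
y(O) = -1/22
A(204/(-135), -77)/(-1485) + q(-126, M(-4, 5))/y(88) = 67/(-1485) + (-21 - 1*(-126))/(-1/22) = 67*(-1/1485) + (-21 + 126)*(-22) = -67/1485 + 105*(-22) = -67/1485 - 2310 = -3430417/1485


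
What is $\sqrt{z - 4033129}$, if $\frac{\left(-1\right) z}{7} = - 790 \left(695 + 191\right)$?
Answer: $\sqrt{866451} \approx 930.83$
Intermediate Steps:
$z = 4899580$ ($z = - 7 \left(- 790 \left(695 + 191\right)\right) = - 7 \left(\left(-790\right) 886\right) = \left(-7\right) \left(-699940\right) = 4899580$)
$\sqrt{z - 4033129} = \sqrt{4899580 - 4033129} = \sqrt{866451}$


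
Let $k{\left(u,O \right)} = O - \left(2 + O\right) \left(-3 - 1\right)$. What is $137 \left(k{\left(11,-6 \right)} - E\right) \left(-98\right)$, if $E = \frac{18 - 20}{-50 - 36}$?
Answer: $\frac{12714422}{43} \approx 2.9568 \cdot 10^{5}$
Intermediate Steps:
$E = \frac{1}{43}$ ($E = - \frac{2}{-86} = \left(-2\right) \left(- \frac{1}{86}\right) = \frac{1}{43} \approx 0.023256$)
$k{\left(u,O \right)} = 8 + 5 O$ ($k{\left(u,O \right)} = O - \left(2 + O\right) \left(-4\right) = O - \left(-8 - 4 O\right) = O + \left(8 + 4 O\right) = 8 + 5 O$)
$137 \left(k{\left(11,-6 \right)} - E\right) \left(-98\right) = 137 \left(\left(8 + 5 \left(-6\right)\right) - \frac{1}{43}\right) \left(-98\right) = 137 \left(\left(8 - 30\right) - \frac{1}{43}\right) \left(-98\right) = 137 \left(-22 - \frac{1}{43}\right) \left(-98\right) = 137 \left(- \frac{947}{43}\right) \left(-98\right) = \left(- \frac{129739}{43}\right) \left(-98\right) = \frac{12714422}{43}$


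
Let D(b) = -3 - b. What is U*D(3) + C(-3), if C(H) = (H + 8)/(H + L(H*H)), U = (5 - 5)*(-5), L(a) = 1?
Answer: -5/2 ≈ -2.5000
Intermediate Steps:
U = 0 (U = 0*(-5) = 0)
C(H) = (8 + H)/(1 + H) (C(H) = (H + 8)/(H + 1) = (8 + H)/(1 + H))
U*D(3) + C(-3) = 0*(-3 - 1*3) + (8 - 3)/(1 - 3) = 0*(-3 - 3) + 5/(-2) = 0*(-6) - ½*5 = 0 - 5/2 = -5/2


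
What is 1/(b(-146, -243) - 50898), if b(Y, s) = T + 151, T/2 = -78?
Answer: -1/50903 ≈ -1.9645e-5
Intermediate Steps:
T = -156 (T = 2*(-78) = -156)
b(Y, s) = -5 (b(Y, s) = -156 + 151 = -5)
1/(b(-146, -243) - 50898) = 1/(-5 - 50898) = 1/(-50903) = -1/50903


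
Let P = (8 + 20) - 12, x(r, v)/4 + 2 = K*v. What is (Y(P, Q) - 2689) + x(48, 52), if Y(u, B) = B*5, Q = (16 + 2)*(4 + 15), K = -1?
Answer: -1195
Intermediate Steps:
x(r, v) = -8 - 4*v (x(r, v) = -8 + 4*(-v) = -8 - 4*v)
P = 16 (P = 28 - 12 = 16)
Q = 342 (Q = 18*19 = 342)
Y(u, B) = 5*B
(Y(P, Q) - 2689) + x(48, 52) = (5*342 - 2689) + (-8 - 4*52) = (1710 - 2689) + (-8 - 208) = -979 - 216 = -1195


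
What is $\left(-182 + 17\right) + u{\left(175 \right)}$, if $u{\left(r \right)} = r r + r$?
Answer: $30635$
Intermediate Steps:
$u{\left(r \right)} = r + r^{2}$ ($u{\left(r \right)} = r^{2} + r = r + r^{2}$)
$\left(-182 + 17\right) + u{\left(175 \right)} = \left(-182 + 17\right) + 175 \left(1 + 175\right) = -165 + 175 \cdot 176 = -165 + 30800 = 30635$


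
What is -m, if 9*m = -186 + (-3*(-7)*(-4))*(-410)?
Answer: -3806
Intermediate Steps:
m = 3806 (m = (-186 + (-3*(-7)*(-4))*(-410))/9 = (-186 + (21*(-4))*(-410))/9 = (-186 - 84*(-410))/9 = (-186 + 34440)/9 = (⅑)*34254 = 3806)
-m = -1*3806 = -3806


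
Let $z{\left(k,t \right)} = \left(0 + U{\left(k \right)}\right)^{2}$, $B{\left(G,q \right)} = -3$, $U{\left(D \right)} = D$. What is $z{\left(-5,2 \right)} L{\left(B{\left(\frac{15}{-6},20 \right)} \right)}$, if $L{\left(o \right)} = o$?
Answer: $-75$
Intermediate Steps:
$z{\left(k,t \right)} = k^{2}$ ($z{\left(k,t \right)} = \left(0 + k\right)^{2} = k^{2}$)
$z{\left(-5,2 \right)} L{\left(B{\left(\frac{15}{-6},20 \right)} \right)} = \left(-5\right)^{2} \left(-3\right) = 25 \left(-3\right) = -75$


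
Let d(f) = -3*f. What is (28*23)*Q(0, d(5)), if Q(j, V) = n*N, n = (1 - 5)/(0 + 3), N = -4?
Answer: 10304/3 ≈ 3434.7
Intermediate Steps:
n = -4/3 ≈ -1.3333
Q(j, V) = 16/3 (Q(j, V) = -4/3*(-4) = 16/3)
(28*23)*Q(0, d(5)) = (28*23)*(16/3) = 644*(16/3) = 10304/3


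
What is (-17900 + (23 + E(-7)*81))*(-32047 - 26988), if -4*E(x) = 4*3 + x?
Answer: 4245383955/4 ≈ 1.0613e+9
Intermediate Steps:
E(x) = -3 - x/4 (E(x) = -(4*3 + x)/4 = -(12 + x)/4 = -3 - x/4)
(-17900 + (23 + E(-7)*81))*(-32047 - 26988) = (-17900 + (23 + (-3 - 1/4*(-7))*81))*(-32047 - 26988) = (-17900 + (23 + (-3 + 7/4)*81))*(-59035) = (-17900 + (23 - 5/4*81))*(-59035) = (-17900 + (23 - 405/4))*(-59035) = (-17900 - 313/4)*(-59035) = -71913/4*(-59035) = 4245383955/4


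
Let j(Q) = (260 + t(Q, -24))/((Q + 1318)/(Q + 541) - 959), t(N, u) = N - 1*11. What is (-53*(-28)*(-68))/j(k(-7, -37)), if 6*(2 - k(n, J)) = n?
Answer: 111236176128/290585 ≈ 3.8280e+5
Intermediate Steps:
t(N, u) = -11 + N (t(N, u) = N - 11 = -11 + N)
k(n, J) = 2 - n/6
j(Q) = (249 + Q)/(-959 + (1318 + Q)/(541 + Q)) (j(Q) = (260 + (-11 + Q))/((Q + 1318)/(Q + 541) - 959) = (249 + Q)/((1318 + Q)/(541 + Q) - 959) = (249 + Q)/(-959 + (1318 + Q)/(541 + Q)))
(-53*(-28)*(-68))/j(k(-7, -37)) = (-53*(-28)*(-68))/(((-134709 - (2 - 1/6*(-7))**2 - 790*(2 - 1/6*(-7)))/(517501 + 958*(2 - 1/6*(-7))))) = (1484*(-68))/(((-134709 - (2 + 7/6)**2 - 790*(2 + 7/6))/(517501 + 958*(2 + 7/6)))) = -100912*(517501 + 958*(19/6))/(-134709 - (19/6)**2 - 790*19/6) = -100912*(517501 + 9101/3)/(-134709 - 1*361/36 - 7505/3) = -100912*1561604/(3*(-134709 - 361/36 - 7505/3)) = -100912/((3/1561604)*(-4939945/36)) = -100912/(-4939945/18739248) = -100912*(-18739248/4939945) = 111236176128/290585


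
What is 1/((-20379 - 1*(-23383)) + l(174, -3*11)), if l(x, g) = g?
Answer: 1/2971 ≈ 0.00033659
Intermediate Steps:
1/((-20379 - 1*(-23383)) + l(174, -3*11)) = 1/((-20379 - 1*(-23383)) - 3*11) = 1/((-20379 + 23383) - 33) = 1/(3004 - 33) = 1/2971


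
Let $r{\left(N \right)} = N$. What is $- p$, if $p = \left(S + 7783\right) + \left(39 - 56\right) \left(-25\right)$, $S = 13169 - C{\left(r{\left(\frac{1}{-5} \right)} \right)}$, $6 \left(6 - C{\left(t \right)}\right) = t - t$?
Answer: $-21371$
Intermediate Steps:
$C{\left(t \right)} = 6$ ($C{\left(t \right)} = 6 - \frac{t - t}{6} = 6 - 0 = 6 + 0 = 6$)
$S = 13163$ ($S = 13169 - 6 = 13163$)
$p = 21371$ ($p = \left(13163 + 7783\right) + \left(39 - 56\right) \left(-25\right) = 20946 - -425 = 20946 + 425 = 21371$)
$- p = \left(-1\right) 21371 = -21371$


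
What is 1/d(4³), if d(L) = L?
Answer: 1/64 ≈ 0.015625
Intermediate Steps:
1/d(4³) = 1/(4³) = 1/64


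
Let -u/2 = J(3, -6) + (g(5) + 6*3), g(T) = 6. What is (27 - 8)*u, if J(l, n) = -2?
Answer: -836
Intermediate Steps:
u = -44 (u = -2*(-2 + (6 + 6*3)) = -2*(-2 + (6 + 18)) = -2*(-2 + 24) = -2*22 = -44)
(27 - 8)*u = (27 - 8)*(-44) = 19*(-44) = -836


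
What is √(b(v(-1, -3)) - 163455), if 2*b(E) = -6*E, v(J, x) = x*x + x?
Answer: I*√163473 ≈ 404.32*I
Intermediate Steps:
v(J, x) = x + x² (v(J, x) = x² + x = x + x²)
b(E) = -3*E (b(E) = (-6*E)/2 = -3*E)
√(b(v(-1, -3)) - 163455) = √(-(-9)*(1 - 3) - 163455) = √(-(-9)*(-2) - 163455) = √(-3*6 - 163455) = √(-18 - 163455) = √(-163473) = I*√163473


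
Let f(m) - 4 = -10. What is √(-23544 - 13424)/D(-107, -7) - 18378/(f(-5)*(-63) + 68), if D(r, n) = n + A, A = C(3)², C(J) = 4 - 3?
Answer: -9189/223 - I*√9242/3 ≈ -41.206 - 32.045*I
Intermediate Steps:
f(m) = -6 (f(m) = 4 - 10 = -6)
C(J) = 1
A = 1 (A = 1² = 1)
D(r, n) = 1 + n (D(r, n) = n + 1 = 1 + n)
√(-23544 - 13424)/D(-107, -7) - 18378/(f(-5)*(-63) + 68) = √(-23544 - 13424)/(1 - 7) - 18378/(-6*(-63) + 68) = √(-36968)/(-6) - 18378/(378 + 68) = (2*I*√9242)*(-⅙) - 18378/446 = -I*√9242/3 - 18378*1/446 = -I*√9242/3 - 9189/223 = -9189/223 - I*√9242/3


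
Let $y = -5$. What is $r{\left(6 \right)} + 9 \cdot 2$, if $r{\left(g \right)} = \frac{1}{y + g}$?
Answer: $19$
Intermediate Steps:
$r{\left(g \right)} = \frac{1}{-5 + g}$
$r{\left(6 \right)} + 9 \cdot 2 = \frac{1}{-5 + 6} + 9 \cdot 2 = 1^{-1} + 18 = 1 + 18 = 19$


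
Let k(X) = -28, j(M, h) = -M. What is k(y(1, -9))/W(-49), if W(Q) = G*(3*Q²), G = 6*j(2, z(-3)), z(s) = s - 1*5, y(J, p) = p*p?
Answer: 1/3087 ≈ 0.00032394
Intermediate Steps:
y(J, p) = p²
z(s) = -5 + s (z(s) = s - 5 = -5 + s)
G = -12 (G = 6*(-1*2) = 6*(-2) = -12)
W(Q) = -36*Q²
k(y(1, -9))/W(-49) = -28/((-36*(-49)²)) = -28/((-36*2401)) = -28/(-86436) = -28*(-1/86436) = 1/3087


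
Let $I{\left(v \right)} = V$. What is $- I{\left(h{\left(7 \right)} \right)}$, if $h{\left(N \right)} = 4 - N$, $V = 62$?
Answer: $-62$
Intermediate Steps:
$I{\left(v \right)} = 62$
$- I{\left(h{\left(7 \right)} \right)} = \left(-1\right) 62 = -62$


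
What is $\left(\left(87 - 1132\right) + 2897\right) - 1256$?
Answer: $596$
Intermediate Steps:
$\left(\left(87 - 1132\right) + 2897\right) - 1256 = \left(-1045 + 2897\right) - 1256 = 1852 - 1256 = 596$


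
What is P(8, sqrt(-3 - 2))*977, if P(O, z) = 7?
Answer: 6839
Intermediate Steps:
P(8, sqrt(-3 - 2))*977 = 7*977 = 6839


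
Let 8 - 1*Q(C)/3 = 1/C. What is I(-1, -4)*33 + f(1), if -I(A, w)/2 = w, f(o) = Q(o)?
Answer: 285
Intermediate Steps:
Q(C) = 24 - 3/C
f(o) = 24 - 3/o
I(A, w) = -2*w
I(-1, -4)*33 + f(1) = -2*(-4)*33 + (24 - 3/1) = 8*33 + (24 - 3*1) = 264 + (24 - 3) = 264 + 21 = 285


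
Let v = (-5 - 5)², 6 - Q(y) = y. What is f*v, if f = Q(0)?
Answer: 600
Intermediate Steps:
Q(y) = 6 - y
f = 6 (f = 6 - 1*0 = 6 + 0 = 6)
v = 100 (v = (-10)² = 100)
f*v = 6*100 = 600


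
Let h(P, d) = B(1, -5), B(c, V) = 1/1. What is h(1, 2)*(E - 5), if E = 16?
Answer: 11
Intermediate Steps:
B(c, V) = 1
h(P, d) = 1
h(1, 2)*(E - 5) = 1*(16 - 5) = 1*11 = 11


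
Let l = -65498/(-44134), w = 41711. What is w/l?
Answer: 920436637/32749 ≈ 28106.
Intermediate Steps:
l = 32749/22067 (l = -65498*(-1/44134) = 32749/22067 ≈ 1.4841)
w/l = 41711/(32749/22067) = 41711*(22067/32749) = 920436637/32749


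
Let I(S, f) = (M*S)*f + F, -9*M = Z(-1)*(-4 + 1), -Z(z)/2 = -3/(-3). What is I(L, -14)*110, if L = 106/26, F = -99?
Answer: -261470/39 ≈ -6704.4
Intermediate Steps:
L = 53/13 (L = 106*(1/26) = 53/13 ≈ 4.0769)
Z(z) = -2 (Z(z) = -(-6)/(-3) = -(-6)*(-1)/3 = -2*1 = -2)
M = -⅔ (M = -(-2)*(-4 + 1)/9 = -(-2)*(-3)/9 = -⅑*6 = -⅔ ≈ -0.66667)
I(S, f) = -99 - 2*S*f/3 (I(S, f) = (-2*S/3)*f - 99 = -2*S*f/3 - 99 = -99 - 2*S*f/3)
I(L, -14)*110 = (-99 - ⅔*53/13*(-14))*110 = (-99 + 1484/39)*110 = -2377/39*110 = -261470/39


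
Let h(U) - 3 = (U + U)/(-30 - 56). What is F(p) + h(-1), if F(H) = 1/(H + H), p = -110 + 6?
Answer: 26997/8944 ≈ 3.0184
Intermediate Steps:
h(U) = 3 - U/43 (h(U) = 3 + (U + U)/(-30 - 56) = 3 + (2*U)/(-86) = 3 + (2*U)*(-1/86) = 3 - U/43)
p = -104
F(H) = 1/(2*H)
F(p) + h(-1) = (1/2)/(-104) + (3 - 1/43*(-1)) = (1/2)*(-1/104) + (3 + 1/43) = -1/208 + 130/43 = 26997/8944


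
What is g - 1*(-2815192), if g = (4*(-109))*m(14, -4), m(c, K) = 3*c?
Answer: 2796880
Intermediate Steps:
g = -18312 (g = (4*(-109))*(3*14) = -436*42 = -18312)
g - 1*(-2815192) = -18312 - 1*(-2815192) = -18312 + 2815192 = 2796880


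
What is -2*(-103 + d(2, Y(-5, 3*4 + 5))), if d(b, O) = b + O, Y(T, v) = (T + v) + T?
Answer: 188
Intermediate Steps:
Y(T, v) = v + 2*T
d(b, O) = O + b
-2*(-103 + d(2, Y(-5, 3*4 + 5))) = -2*(-103 + (((3*4 + 5) + 2*(-5)) + 2)) = -2*(-103 + (((12 + 5) - 10) + 2)) = -2*(-103 + ((17 - 10) + 2)) = -2*(-103 + (7 + 2)) = -2*(-103 + 9) = -2*(-94) = 188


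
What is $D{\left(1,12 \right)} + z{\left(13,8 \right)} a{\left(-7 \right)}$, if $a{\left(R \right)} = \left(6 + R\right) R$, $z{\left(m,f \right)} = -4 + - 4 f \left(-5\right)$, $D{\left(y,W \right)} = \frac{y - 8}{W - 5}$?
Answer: $1091$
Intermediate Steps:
$D{\left(y,W \right)} = \frac{-8 + y}{-5 + W}$
$z{\left(m,f \right)} = -4 + 20 f$
$a{\left(R \right)} = R \left(6 + R\right)$
$D{\left(1,12 \right)} + z{\left(13,8 \right)} a{\left(-7 \right)} = \frac{-8 + 1}{-5 + 12} + \left(-4 + 20 \cdot 8\right) \left(- 7 \left(6 - 7\right)\right) = \frac{1}{7} \left(-7\right) + \left(-4 + 160\right) \left(\left(-7\right) \left(-1\right)\right) = \frac{1}{7} \left(-7\right) + 156 \cdot 7 = -1 + 1092 = 1091$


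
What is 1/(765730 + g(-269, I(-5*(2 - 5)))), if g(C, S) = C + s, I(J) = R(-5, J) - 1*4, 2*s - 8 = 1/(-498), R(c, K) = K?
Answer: 996/762403139 ≈ 1.3064e-6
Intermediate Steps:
s = 3983/996 (s = 4 + (½)/(-498) = 4 + (½)*(-1/498) = 4 - 1/996 = 3983/996 ≈ 3.9990)
I(J) = -4 + J (I(J) = J - 1*4 = J - 4 = -4 + J)
g(C, S) = 3983/996 + C (g(C, S) = C + 3983/996 = 3983/996 + C)
1/(765730 + g(-269, I(-5*(2 - 5)))) = 1/(765730 + (3983/996 - 269)) = 1/(765730 - 263941/996) = 1/(762403139/996) = 996/762403139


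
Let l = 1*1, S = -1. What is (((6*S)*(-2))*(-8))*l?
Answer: -96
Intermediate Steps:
l = 1
(((6*S)*(-2))*(-8))*l = (((6*(-1))*(-2))*(-8))*1 = (-6*(-2)*(-8))*1 = (12*(-8))*1 = -96*1 = -96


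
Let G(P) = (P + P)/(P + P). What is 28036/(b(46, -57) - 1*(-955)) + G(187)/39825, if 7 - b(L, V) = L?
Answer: 279133654/9119925 ≈ 30.607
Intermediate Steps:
G(P) = 1 (G(P) = (2*P)/((2*P)) = (2*P)*(1/(2*P)) = 1)
b(L, V) = 7 - L
28036/(b(46, -57) - 1*(-955)) + G(187)/39825 = 28036/((7 - 1*46) - 1*(-955)) + 1/39825 = 28036/((7 - 46) + 955) + 1*(1/39825) = 28036/(-39 + 955) + 1/39825 = 28036/916 + 1/39825 = 28036*(1/916) + 1/39825 = 7009/229 + 1/39825 = 279133654/9119925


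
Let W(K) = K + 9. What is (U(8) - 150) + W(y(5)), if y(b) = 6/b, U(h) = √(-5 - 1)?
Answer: -699/5 + I*√6 ≈ -139.8 + 2.4495*I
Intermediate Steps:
U(h) = I*√6 (U(h) = √(-6) = I*√6)
W(K) = 9 + K
(U(8) - 150) + W(y(5)) = (I*√6 - 150) + (9 + 6/5) = (-150 + I*√6) + (9 + 6*(⅕)) = (-150 + I*√6) + (9 + 6/5) = (-150 + I*√6) + 51/5 = -699/5 + I*√6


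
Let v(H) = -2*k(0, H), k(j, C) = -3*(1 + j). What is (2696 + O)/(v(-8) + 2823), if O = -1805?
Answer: 297/943 ≈ 0.31495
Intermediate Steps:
k(j, C) = -3 - 3*j
v(H) = 6 (v(H) = -2*(-3 - 3*0) = -2*(-3 + 0) = -2*(-3) = 6)
(2696 + O)/(v(-8) + 2823) = (2696 - 1805)/(6 + 2823) = 891/2829 = 891*(1/2829) = 297/943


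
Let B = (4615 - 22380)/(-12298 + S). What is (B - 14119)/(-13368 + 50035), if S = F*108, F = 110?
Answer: -28153/73334 ≈ -0.38390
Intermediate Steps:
S = 11880 (S = 110*108 = 11880)
B = 85/2 (B = (4615 - 22380)/(-12298 + 11880) = -17765/(-418) = -17765*(-1/418) = 85/2 ≈ 42.500)
(B - 14119)/(-13368 + 50035) = (85/2 - 14119)/(-13368 + 50035) = -28153/2/36667 = -28153/2*1/36667 = -28153/73334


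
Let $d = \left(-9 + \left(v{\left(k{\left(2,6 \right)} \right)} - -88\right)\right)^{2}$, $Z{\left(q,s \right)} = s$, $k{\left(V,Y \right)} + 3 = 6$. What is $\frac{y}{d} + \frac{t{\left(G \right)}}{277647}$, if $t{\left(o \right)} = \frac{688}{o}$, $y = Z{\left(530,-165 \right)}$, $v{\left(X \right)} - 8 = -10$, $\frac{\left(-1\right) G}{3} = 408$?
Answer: $- \frac{637246219}{22896715149} \approx -0.027831$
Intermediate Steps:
$G = -1224$ ($G = \left(-3\right) 408 = -1224$)
$k{\left(V,Y \right)} = 3$ ($k{\left(V,Y \right)} = -3 + 6 = 3$)
$v{\left(X \right)} = -2$ ($v{\left(X \right)} = 8 - 10 = -2$)
$y = -165$
$d = 5929$ ($d = \left(-9 - -86\right)^{2} = \left(-9 + \left(-2 + 88\right)\right)^{2} = \left(-9 + 86\right)^{2} = 77^{2} = 5929$)
$\frac{y}{d} + \frac{t{\left(G \right)}}{277647} = - \frac{165}{5929} + \frac{688 \frac{1}{-1224}}{277647} = \left(-165\right) \frac{1}{5929} + 688 \left(- \frac{1}{1224}\right) \frac{1}{277647} = - \frac{15}{539} - \frac{86}{42479991} = - \frac{637246219}{22896715149}$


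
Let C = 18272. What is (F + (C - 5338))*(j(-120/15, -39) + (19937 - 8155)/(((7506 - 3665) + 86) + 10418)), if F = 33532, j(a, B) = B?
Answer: -25448173618/14345 ≈ -1.7740e+6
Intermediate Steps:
(F + (C - 5338))*(j(-120/15, -39) + (19937 - 8155)/(((7506 - 3665) + 86) + 10418)) = (33532 + (18272 - 5338))*(-39 + (19937 - 8155)/(((7506 - 3665) + 86) + 10418)) = (33532 + 12934)*(-39 + 11782/((3841 + 86) + 10418)) = 46466*(-39 + 11782/(3927 + 10418)) = 46466*(-39 + 11782/14345) = 46466*(-547673/14345) = -25448173618/14345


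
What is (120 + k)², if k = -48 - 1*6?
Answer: 4356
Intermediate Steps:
k = -54 (k = -48 - 6 = -54)
(120 + k)² = (120 - 54)² = 66² = 4356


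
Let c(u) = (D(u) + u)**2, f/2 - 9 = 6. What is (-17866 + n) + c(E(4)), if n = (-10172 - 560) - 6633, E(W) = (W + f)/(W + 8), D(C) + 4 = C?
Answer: -317054/9 ≈ -35228.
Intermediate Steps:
f = 30 (f = 18 + 2*6 = 18 + 12 = 30)
D(C) = -4 + C
E(W) = (30 + W)/(8 + W) (E(W) = (W + 30)/(W + 8) = (30 + W)/(8 + W))
c(u) = (-4 + 2*u)**2 (c(u) = ((-4 + u) + u)**2 = (-4 + 2*u)**2)
n = -17365 (n = -10732 - 6633 = -17365)
(-17866 + n) + c(E(4)) = (-17866 - 17365) + 4*(-2 + (30 + 4)/(8 + 4))**2 = -35231 + 4*(-2 + 34/12)**2 = -35231 + 4*(-2 + (1/12)*34)**2 = -35231 + 4*(-2 + 17/6)**2 = -35231 + 4*(5/6)**2 = -35231 + 4*(25/36) = -35231 + 25/9 = -317054/9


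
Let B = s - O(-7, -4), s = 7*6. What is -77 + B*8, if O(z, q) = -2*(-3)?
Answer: 211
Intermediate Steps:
s = 42
O(z, q) = 6
B = 36 (B = 42 - 1*6 = 42 - 6 = 36)
-77 + B*8 = -77 + 36*8 = -77 + 288 = 211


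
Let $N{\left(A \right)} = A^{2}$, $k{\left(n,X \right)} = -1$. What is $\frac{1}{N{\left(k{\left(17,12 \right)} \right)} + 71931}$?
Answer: $\frac{1}{71932} \approx 1.3902 \cdot 10^{-5}$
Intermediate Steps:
$\frac{1}{N{\left(k{\left(17,12 \right)} \right)} + 71931} = \frac{1}{\left(-1\right)^{2} + 71931} = \frac{1}{1 + 71931} = \frac{1}{71932}$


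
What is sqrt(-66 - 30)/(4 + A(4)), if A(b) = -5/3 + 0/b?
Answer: 12*I*sqrt(6)/7 ≈ 4.1991*I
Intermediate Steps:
A(b) = -5/3 (A(b) = -5*1/3 + 0 = -5/3 + 0 = -5/3)
sqrt(-66 - 30)/(4 + A(4)) = sqrt(-66 - 30)/(4 - 5/3) = sqrt(-96)/(7/3) = 3*(4*I*sqrt(6))/7 = 12*I*sqrt(6)/7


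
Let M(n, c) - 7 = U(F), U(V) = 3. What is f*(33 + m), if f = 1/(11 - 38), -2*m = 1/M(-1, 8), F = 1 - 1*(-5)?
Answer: -659/540 ≈ -1.2204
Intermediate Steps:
F = 6 (F = 1 + 5 = 6)
M(n, c) = 10 (M(n, c) = 7 + 3 = 10)
m = -1/20 (m = -½/10 = -½*⅒ = -1/20 ≈ -0.050000)
f = -1/27 (f = 1/(-27) = -1/27 ≈ -0.037037)
f*(33 + m) = -(33 - 1/20)/27 = -1/27*659/20 = -659/540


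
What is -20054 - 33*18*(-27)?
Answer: -4016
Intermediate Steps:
-20054 - 33*18*(-27) = -20054 - 594*(-27) = -20054 + 16038 = -4016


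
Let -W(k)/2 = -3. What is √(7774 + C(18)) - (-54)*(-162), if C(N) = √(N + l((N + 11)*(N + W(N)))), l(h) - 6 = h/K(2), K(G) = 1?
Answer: -8748 + √(7774 + 12*√5) ≈ -8659.7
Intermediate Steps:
W(k) = 6 (W(k) = -2*(-3) = 6)
l(h) = 6 + h (l(h) = 6 + h/1 = 6 + h*1 = 6 + h)
C(N) = √(6 + N + (6 + N)*(11 + N)) (C(N) = √(N + (6 + (N + 11)*(N + 6))) = √(N + (6 + (11 + N)*(6 + N))) = √(N + (6 + (6 + N)*(11 + N))) = √(6 + N + (6 + N)*(11 + N)))
√(7774 + C(18)) - (-54)*(-162) = √(7774 + √(72 + 18² + 18*18)) - (-54)*(-162) = √(7774 + √(72 + 324 + 324)) - 1*8748 = √(7774 + √720) - 8748 = √(7774 + 12*√5) - 8748 = -8748 + √(7774 + 12*√5)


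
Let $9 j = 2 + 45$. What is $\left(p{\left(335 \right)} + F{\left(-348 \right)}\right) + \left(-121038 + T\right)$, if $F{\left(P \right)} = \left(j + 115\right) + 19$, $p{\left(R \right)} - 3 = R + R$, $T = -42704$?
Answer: $- \frac{1466368}{9} \approx -1.6293 \cdot 10^{5}$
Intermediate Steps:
$j = \frac{47}{9}$ ($j = \frac{2 + 45}{9} = \frac{1}{9} \cdot 47 = \frac{47}{9} \approx 5.2222$)
$p{\left(R \right)} = 3 + 2 R$ ($p{\left(R \right)} = 3 + \left(R + R\right) = 3 + 2 R$)
$F{\left(P \right)} = \frac{1253}{9}$ ($F{\left(P \right)} = \left(\frac{47}{9} + 115\right) + 19 = \frac{1082}{9} + 19 = \frac{1253}{9}$)
$\left(p{\left(335 \right)} + F{\left(-348 \right)}\right) + \left(-121038 + T\right) = \left(\left(3 + 2 \cdot 335\right) + \frac{1253}{9}\right) - 163742 = \left(\left(3 + 670\right) + \frac{1253}{9}\right) - 163742 = \left(673 + \frac{1253}{9}\right) - 163742 = \frac{7310}{9} - 163742 = - \frac{1466368}{9}$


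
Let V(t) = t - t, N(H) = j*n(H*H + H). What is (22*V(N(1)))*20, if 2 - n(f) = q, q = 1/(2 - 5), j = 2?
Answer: 0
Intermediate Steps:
q = -⅓ (q = 1/(-3) = -⅓ ≈ -0.33333)
n(f) = 7/3 (n(f) = 2 - 1*(-⅓) = 2 + ⅓ = 7/3)
N(H) = 14/3 (N(H) = 2*(7/3) = 14/3)
V(t) = 0
(22*V(N(1)))*20 = (22*0)*20 = 0*20 = 0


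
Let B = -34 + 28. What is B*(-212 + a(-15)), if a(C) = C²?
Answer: -78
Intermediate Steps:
B = -6
B*(-212 + a(-15)) = -6*(-212 + (-15)²) = -6*(-212 + 225) = -6*13 = -78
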